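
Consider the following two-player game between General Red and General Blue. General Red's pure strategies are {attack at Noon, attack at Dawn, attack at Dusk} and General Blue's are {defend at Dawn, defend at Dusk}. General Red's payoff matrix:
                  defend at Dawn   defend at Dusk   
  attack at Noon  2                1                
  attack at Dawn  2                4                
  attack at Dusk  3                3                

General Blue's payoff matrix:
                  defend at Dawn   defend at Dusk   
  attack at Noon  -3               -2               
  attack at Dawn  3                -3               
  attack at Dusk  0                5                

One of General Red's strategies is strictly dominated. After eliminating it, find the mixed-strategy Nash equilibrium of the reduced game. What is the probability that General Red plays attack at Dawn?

General Red's strategy attack at Noon is strictly dominated by attack at Dusk: 3 > 2 and 3 > 1. Eliminate attack at Noon.
General Blue's indifference between defend at Dawn and defend at Dusk determines General Red's mixing probability p:
  General Blue's payoff to defend at Dawn: p·3 + (1−p)·0 = 3p
  General Blue's payoff to defend at Dusk: p·(-3) + (1−p)·5 = -8p + 5
  3p = -8p + 5  ⇒  11p = 5  ⇒  p = 5/11.

p = 5/11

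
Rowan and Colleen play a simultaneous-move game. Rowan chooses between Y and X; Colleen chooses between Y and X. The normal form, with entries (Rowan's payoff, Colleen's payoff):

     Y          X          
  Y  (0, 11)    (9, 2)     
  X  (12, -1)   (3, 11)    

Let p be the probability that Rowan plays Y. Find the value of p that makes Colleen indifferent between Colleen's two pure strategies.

p = 4/7

For Colleen to be willing to mix, Colleen must be indifferent between Y and X, which pins down Rowan's mix.
  Colleen's expected payoff from Y: p·11 + (1−p)·(-1) = 12p - 1
  Colleen's expected payoff from X: p·2 + (1−p)·11 = -9p + 11
  12p - 1 = -9p + 11  ⇒  21p = 12  ⇒  p = 4/7.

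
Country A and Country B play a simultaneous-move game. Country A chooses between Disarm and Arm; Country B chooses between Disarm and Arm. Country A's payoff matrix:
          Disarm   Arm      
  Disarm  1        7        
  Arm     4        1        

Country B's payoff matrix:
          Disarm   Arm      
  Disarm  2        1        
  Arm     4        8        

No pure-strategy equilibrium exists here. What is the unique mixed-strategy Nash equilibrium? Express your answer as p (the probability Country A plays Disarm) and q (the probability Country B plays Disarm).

Set Country B's expected payoff from Disarm equal to that from Arm:
  Country B's expected payoff from Disarm: p·2 + (1−p)·4 = -2p + 4
  Country B's expected payoff from Arm: p·1 + (1−p)·8 = -7p + 8
  -2p + 4 = -7p + 8  ⇒  5p = 4  ⇒  p = 4/5.
Set Country A's expected payoff from Disarm equal to that from Arm:
  Country A's payoff to Disarm: q·1 + (1−q)·7 = -6q + 7
  Country A's payoff to Arm: q·4 + (1−q)·1 = 3q + 1
  -6q + 7 = 3q + 1  ⇒  -9q = -6  ⇒  q = 2/3.

p = 4/5, q = 2/3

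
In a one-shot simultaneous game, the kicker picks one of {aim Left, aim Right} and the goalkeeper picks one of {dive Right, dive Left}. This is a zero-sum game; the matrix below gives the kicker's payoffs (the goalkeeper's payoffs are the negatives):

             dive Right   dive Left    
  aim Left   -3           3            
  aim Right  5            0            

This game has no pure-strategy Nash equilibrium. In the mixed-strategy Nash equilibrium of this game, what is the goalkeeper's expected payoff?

The goalkeeper's indifference between dive Right and dive Left determines the kicker's mixing probability p:
  the goalkeeper's payoff to dive Right: p·3 + (1−p)·(-5) = 8p - 5
  the goalkeeper's payoff to dive Left: p·(-3) + (1−p)·0 = -3p
  8p - 5 = -3p  ⇒  11p = 5  ⇒  p = 5/11.
At equilibrium the goalkeeper is indifferent across columns, so the goalkeeper's payoff equals the payoff from dive Right: (5/11)·3 + (6/11)·(-5) = -15/11.

-15/11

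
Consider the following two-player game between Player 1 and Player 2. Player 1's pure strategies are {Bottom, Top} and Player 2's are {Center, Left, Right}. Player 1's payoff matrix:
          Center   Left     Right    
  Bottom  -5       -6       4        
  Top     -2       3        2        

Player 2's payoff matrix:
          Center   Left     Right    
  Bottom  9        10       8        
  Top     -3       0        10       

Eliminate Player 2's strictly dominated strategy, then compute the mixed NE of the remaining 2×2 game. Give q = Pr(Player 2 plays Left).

Player 2's strategy Center is strictly dominated by Left: 10 > 9 and 0 > -3. Eliminate Center.
Player 2's mix must leave Player 1 indifferent between Bottom and Top.
  Player 1's payoff from Bottom: q·(-6) + (1−q)·4 = -10q + 4
  Player 1's payoff from Top: q·3 + (1−q)·2 = q + 2
  -10q + 4 = q + 2  ⇒  -11q = -2  ⇒  q = 2/11.

q = 2/11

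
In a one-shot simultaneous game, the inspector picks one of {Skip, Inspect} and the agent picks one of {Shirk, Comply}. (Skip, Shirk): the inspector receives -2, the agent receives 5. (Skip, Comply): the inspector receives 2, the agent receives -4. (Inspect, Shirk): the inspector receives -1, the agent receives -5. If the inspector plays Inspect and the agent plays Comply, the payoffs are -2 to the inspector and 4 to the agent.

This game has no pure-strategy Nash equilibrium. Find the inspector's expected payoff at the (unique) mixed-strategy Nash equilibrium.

Set the inspector's expected payoff from Skip equal to that from Inspect:
  the inspector's expected payoff from Skip: q·(-2) + (1−q)·2 = -4q + 2
  the inspector's expected payoff from Inspect: q·(-1) + (1−q)·(-2) = q - 2
  -4q + 2 = q - 2  ⇒  -5q = -4  ⇒  q = 4/5.
At equilibrium the inspector is indifferent across rows, so the inspector's payoff equals the payoff from Skip: (4/5)·(-2) + (1/5)·2 = -6/5.

-6/5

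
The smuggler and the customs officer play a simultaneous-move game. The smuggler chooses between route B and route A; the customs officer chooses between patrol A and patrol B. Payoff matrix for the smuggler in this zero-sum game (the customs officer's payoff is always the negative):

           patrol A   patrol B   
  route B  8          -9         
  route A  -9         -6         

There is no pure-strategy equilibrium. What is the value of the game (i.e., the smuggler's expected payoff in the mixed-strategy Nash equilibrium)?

The smuggler's indifference between route B and route A determines the customs officer's mixing probability q:
  the smuggler's payoff to route B: q·8 + (1−q)·(-9) = 17q - 9
  the smuggler's payoff to route A: q·(-9) + (1−q)·(-6) = -3q - 6
  17q - 9 = -3q - 6  ⇒  20q = 3  ⇒  q = 3/20.
The value is the smuggler's expected payoff against this mix (using route B): (3/20)·8 + (17/20)·(-9) = -129/20.

v = -129/20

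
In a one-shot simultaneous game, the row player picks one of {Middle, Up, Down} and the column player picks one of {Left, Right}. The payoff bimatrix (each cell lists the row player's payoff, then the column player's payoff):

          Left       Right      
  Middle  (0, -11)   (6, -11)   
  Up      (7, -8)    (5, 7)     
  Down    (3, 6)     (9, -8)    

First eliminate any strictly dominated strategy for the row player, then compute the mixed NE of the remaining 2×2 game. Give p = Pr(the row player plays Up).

The row player's strategy Middle is strictly dominated by Down: 3 > 0 and 9 > 6. Eliminate Middle.
The column player's indifference between Left and Right determines the row player's mixing probability p:
  the column player's expected payoff from Left: p·(-8) + (1−p)·6 = -14p + 6
  the column player's expected payoff from Right: p·7 + (1−p)·(-8) = 15p - 8
  -14p + 6 = 15p - 8  ⇒  -29p = -14  ⇒  p = 14/29.

p = 14/29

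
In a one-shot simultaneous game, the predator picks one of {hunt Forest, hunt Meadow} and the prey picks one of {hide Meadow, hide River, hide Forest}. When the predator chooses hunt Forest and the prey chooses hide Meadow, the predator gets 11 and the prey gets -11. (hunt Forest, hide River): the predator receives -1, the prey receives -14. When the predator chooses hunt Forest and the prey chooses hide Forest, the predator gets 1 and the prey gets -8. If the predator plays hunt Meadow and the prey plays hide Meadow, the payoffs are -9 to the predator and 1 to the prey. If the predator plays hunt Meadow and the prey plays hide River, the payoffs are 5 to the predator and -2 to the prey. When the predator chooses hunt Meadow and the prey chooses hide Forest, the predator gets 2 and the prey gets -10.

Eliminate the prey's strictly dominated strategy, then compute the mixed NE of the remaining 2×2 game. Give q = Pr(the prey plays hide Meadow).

The prey's strategy hide River is strictly dominated by hide Meadow: -11 > -14 and 1 > -2. Eliminate hide River.
For the predator to be willing to mix, the predator must be indifferent between hunt Forest and hunt Meadow, which pins down the prey's mix.
  the predator's payoff from hunt Forest: q·11 + (1−q)·1 = 10q + 1
  the predator's payoff from hunt Meadow: q·(-9) + (1−q)·2 = -11q + 2
  10q + 1 = -11q + 2  ⇒  21q = 1  ⇒  q = 1/21.

q = 1/21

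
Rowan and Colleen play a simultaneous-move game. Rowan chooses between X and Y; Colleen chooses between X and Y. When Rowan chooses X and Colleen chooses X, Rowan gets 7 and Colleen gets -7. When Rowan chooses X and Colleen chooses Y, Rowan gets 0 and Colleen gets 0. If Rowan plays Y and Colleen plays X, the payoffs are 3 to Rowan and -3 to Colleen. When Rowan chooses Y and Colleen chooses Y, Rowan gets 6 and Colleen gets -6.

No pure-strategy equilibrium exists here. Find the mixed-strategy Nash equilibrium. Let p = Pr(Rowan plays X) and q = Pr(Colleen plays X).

Set Colleen's expected payoff from X equal to that from Y:
  Colleen's payoff from X: p·(-7) + (1−p)·(-3) = -4p - 3
  Colleen's payoff from Y: p·0 + (1−p)·(-6) = 6p - 6
  -4p - 3 = 6p - 6  ⇒  -10p = -3  ⇒  p = 3/10.
For Rowan to be willing to mix, Rowan must be indifferent between X and Y, which pins down Colleen's mix.
  Rowan's payoff from X: q·7 + (1−q)·0 = 7q
  Rowan's payoff from Y: q·3 + (1−q)·6 = -3q + 6
  7q = -3q + 6  ⇒  10q = 6  ⇒  q = 3/5.

p = 3/10, q = 3/5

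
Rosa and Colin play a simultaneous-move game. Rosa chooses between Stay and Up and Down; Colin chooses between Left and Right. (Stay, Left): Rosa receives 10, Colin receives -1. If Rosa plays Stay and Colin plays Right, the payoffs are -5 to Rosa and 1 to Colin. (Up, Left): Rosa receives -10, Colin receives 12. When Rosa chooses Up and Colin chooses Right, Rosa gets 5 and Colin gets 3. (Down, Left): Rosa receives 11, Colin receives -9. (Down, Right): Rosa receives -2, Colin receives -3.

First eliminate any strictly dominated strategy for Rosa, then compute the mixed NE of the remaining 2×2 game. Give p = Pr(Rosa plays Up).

p = 2/5

Rosa's strategy Stay is strictly dominated by Down: 11 > 10 and -2 > -5. Eliminate Stay.
In a mixed equilibrium Colin is indifferent between Left and Right; this condition fixes p.
  Colin's payoff to Left: p·12 + (1−p)·(-9) = 21p - 9
  Colin's payoff to Right: p·3 + (1−p)·(-3) = 6p - 3
  21p - 9 = 6p - 3  ⇒  15p = 6  ⇒  p = 2/5.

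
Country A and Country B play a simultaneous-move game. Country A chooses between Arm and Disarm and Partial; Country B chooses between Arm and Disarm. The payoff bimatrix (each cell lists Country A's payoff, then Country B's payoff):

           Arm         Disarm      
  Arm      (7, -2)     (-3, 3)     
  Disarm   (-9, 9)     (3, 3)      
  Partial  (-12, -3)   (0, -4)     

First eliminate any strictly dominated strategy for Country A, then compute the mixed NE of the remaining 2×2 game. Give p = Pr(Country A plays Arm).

p = 6/11

Country A's strategy Partial is strictly dominated by Disarm: -9 > -12 and 3 > 0. Eliminate Partial.
In a mixed equilibrium Country B is indifferent between Arm and Disarm; this condition fixes p.
  Country B's expected payoff from Arm: p·(-2) + (1−p)·9 = -11p + 9
  Country B's expected payoff from Disarm: p·3 + (1−p)·3 = 3
  -11p + 9 = 3  ⇒  -11p = -6  ⇒  p = 6/11.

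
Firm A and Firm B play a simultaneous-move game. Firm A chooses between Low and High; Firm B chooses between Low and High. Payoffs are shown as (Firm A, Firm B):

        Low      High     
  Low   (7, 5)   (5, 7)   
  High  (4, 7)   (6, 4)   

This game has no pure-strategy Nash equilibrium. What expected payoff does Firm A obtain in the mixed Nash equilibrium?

11/2

For Firm A to be willing to mix, Firm A must be indifferent between Low and High, which pins down Firm B's mix.
  Firm A's expected payoff from Low: q·7 + (1−q)·5 = 2q + 5
  Firm A's expected payoff from High: q·4 + (1−q)·6 = -2q + 6
  2q + 5 = -2q + 6  ⇒  4q = 1  ⇒  q = 1/4.
At equilibrium Firm A is indifferent across rows, so Firm A's payoff equals the payoff from Low: (1/4)·7 + (3/4)·5 = 11/2.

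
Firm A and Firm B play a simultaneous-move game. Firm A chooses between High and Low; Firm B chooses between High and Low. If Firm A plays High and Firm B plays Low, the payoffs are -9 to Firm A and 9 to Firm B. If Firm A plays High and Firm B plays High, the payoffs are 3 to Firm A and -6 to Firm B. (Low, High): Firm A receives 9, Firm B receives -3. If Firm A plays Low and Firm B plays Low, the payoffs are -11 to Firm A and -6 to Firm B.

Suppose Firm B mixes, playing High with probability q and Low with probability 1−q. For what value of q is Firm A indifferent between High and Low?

q = 1/4

In a mixed equilibrium Firm A is indifferent between High and Low; this condition fixes q.
  Firm A's expected payoff from High: q·3 + (1−q)·(-9) = 12q - 9
  Firm A's expected payoff from Low: q·9 + (1−q)·(-11) = 20q - 11
  12q - 9 = 20q - 11  ⇒  -8q = -2  ⇒  q = 1/4.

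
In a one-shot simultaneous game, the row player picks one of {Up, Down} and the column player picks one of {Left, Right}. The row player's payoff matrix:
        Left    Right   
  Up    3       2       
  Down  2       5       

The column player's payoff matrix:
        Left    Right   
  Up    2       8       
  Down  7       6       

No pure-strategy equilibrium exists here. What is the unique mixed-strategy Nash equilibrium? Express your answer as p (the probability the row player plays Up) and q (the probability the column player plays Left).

p = 1/7, q = 3/4

Set the column player's expected payoff from Left equal to that from Right:
  the column player's payoff to Left: p·2 + (1−p)·7 = -5p + 7
  the column player's payoff to Right: p·8 + (1−p)·6 = 2p + 6
  -5p + 7 = 2p + 6  ⇒  -7p = -1  ⇒  p = 1/7.
In a mixed equilibrium the row player is indifferent between Up and Down; this condition fixes q.
  the row player's payoff from Up: q·3 + (1−q)·2 = q + 2
  the row player's payoff from Down: q·2 + (1−q)·5 = -3q + 5
  q + 2 = -3q + 5  ⇒  4q = 3  ⇒  q = 3/4.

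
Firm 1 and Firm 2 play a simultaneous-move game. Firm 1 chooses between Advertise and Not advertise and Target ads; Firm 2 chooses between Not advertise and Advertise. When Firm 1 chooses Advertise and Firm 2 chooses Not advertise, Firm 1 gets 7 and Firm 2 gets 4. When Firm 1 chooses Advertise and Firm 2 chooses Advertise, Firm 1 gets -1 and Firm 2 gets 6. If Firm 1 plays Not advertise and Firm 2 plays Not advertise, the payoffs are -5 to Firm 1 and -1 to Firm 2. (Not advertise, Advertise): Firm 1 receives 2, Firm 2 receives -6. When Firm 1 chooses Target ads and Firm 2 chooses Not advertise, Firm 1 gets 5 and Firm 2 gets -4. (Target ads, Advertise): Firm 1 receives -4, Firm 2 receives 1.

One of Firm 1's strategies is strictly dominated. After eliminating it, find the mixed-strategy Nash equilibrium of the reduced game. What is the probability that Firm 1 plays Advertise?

p = 5/7

Firm 1's strategy Target ads is strictly dominated by Advertise: 7 > 5 and -1 > -4. Eliminate Target ads.
Firm 2's indifference between Not advertise and Advertise determines Firm 1's mixing probability p:
  Firm 2's payoff from Not advertise: p·4 + (1−p)·(-1) = 5p - 1
  Firm 2's payoff from Advertise: p·6 + (1−p)·(-6) = 12p - 6
  5p - 1 = 12p - 6  ⇒  -7p = -5  ⇒  p = 5/7.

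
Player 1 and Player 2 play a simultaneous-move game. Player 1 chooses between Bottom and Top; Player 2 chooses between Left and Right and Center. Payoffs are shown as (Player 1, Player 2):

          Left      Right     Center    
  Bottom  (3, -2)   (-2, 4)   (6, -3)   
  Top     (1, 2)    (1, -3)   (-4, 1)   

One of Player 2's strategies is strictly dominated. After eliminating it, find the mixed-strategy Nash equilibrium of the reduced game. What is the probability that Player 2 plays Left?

q = 3/5

Player 2's strategy Center is strictly dominated by Left: -2 > -3 and 2 > 1. Eliminate Center.
Player 1's indifference between Bottom and Top determines Player 2's mixing probability q:
  Player 1's payoff to Bottom: q·3 + (1−q)·(-2) = 5q - 2
  Player 1's payoff to Top: q·1 + (1−q)·1 = 1
  5q - 2 = 1  ⇒  5q = 3  ⇒  q = 3/5.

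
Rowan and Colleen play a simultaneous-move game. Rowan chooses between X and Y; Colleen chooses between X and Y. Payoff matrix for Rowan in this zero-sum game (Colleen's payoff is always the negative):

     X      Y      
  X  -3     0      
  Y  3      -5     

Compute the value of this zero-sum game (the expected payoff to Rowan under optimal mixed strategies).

v = -15/11

Colleen's mix must leave Rowan indifferent between X and Y.
  Rowan's payoff to X: q·(-3) + (1−q)·0 = -3q
  Rowan's payoff to Y: q·3 + (1−q)·(-5) = 8q - 5
  -3q = 8q - 5  ⇒  -11q = -5  ⇒  q = 5/11.
The value is Rowan's expected payoff against this mix (using X): (5/11)·(-3) + (6/11)·0 = -15/11.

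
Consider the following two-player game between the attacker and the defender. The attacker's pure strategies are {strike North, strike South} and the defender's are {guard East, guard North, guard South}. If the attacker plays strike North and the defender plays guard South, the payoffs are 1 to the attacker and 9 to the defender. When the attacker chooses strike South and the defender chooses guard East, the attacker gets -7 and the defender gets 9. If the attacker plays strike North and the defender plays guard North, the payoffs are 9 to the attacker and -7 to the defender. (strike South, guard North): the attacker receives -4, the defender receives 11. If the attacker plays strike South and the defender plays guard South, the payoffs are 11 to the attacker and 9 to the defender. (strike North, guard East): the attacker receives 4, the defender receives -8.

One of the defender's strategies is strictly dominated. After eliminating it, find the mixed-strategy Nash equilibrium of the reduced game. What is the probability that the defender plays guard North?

The defender's strategy guard East is strictly dominated by guard North: -7 > -8 and 11 > 9. Eliminate guard East.
The attacker's indifference between strike North and strike South determines the defender's mixing probability q:
  the attacker's payoff to strike North: q·9 + (1−q)·1 = 8q + 1
  the attacker's payoff to strike South: q·(-4) + (1−q)·11 = -15q + 11
  8q + 1 = -15q + 11  ⇒  23q = 10  ⇒  q = 10/23.

q = 10/23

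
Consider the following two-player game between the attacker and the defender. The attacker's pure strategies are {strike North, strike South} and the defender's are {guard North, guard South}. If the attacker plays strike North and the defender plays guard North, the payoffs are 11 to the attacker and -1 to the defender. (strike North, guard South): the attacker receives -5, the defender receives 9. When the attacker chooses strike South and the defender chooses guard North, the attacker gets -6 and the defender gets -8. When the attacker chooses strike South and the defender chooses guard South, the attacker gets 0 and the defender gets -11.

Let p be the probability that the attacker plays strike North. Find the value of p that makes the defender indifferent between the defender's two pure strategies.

p = 3/13

The attacker's mix must leave the defender indifferent between guard North and guard South.
  the defender's payoff to guard North: p·(-1) + (1−p)·(-8) = 7p - 8
  the defender's payoff to guard South: p·9 + (1−p)·(-11) = 20p - 11
  7p - 8 = 20p - 11  ⇒  -13p = -3  ⇒  p = 3/13.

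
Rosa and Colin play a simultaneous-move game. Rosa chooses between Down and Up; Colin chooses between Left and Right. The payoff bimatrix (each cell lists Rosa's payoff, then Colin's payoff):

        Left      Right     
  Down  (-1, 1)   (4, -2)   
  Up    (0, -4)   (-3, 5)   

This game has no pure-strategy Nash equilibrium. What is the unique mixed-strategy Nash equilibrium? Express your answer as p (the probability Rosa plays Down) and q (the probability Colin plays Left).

p = 3/4, q = 7/8

Set Colin's expected payoff from Left equal to that from Right:
  Colin's payoff from Left: p·1 + (1−p)·(-4) = 5p - 4
  Colin's payoff from Right: p·(-2) + (1−p)·5 = -7p + 5
  5p - 4 = -7p + 5  ⇒  12p = 9  ⇒  p = 3/4.
Rosa's indifference between Down and Up determines Colin's mixing probability q:
  Rosa's payoff to Down: q·(-1) + (1−q)·4 = -5q + 4
  Rosa's payoff to Up: q·0 + (1−q)·(-3) = 3q - 3
  -5q + 4 = 3q - 3  ⇒  -8q = -7  ⇒  q = 7/8.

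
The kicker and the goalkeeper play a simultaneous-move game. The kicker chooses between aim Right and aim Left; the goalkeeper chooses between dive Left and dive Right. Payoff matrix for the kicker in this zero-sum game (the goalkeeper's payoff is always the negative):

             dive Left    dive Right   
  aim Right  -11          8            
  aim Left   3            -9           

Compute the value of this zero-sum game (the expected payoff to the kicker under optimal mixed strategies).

v = -75/31

In a mixed equilibrium the kicker is indifferent between aim Right and aim Left; this condition fixes q.
  the kicker's payoff to aim Right: q·(-11) + (1−q)·8 = -19q + 8
  the kicker's payoff to aim Left: q·3 + (1−q)·(-9) = 12q - 9
  -19q + 8 = 12q - 9  ⇒  -31q = -17  ⇒  q = 17/31.
The value is the kicker's expected payoff against this mix (using aim Right): (17/31)·(-11) + (14/31)·8 = -75/31.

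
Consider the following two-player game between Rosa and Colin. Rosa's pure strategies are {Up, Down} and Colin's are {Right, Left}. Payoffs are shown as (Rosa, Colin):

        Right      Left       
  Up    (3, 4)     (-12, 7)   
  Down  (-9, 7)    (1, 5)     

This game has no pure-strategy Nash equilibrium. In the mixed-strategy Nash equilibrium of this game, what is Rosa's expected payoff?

-21/5

In a mixed equilibrium Rosa is indifferent between Up and Down; this condition fixes q.
  Rosa's payoff from Up: q·3 + (1−q)·(-12) = 15q - 12
  Rosa's payoff from Down: q·(-9) + (1−q)·1 = -10q + 1
  15q - 12 = -10q + 1  ⇒  25q = 13  ⇒  q = 13/25.
At equilibrium Rosa is indifferent across rows, so Rosa's payoff equals the payoff from Up: (13/25)·3 + (12/25)·(-12) = -21/5.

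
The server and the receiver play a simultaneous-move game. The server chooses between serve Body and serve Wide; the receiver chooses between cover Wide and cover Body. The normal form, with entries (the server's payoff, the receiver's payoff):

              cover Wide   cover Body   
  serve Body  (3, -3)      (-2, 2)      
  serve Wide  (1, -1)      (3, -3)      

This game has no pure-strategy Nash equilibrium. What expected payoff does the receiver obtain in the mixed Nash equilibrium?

For the receiver to be willing to mix, the receiver must be indifferent between cover Wide and cover Body, which pins down the server's mix.
  the receiver's expected payoff from cover Wide: p·(-3) + (1−p)·(-1) = -2p - 1
  the receiver's expected payoff from cover Body: p·2 + (1−p)·(-3) = 5p - 3
  -2p - 1 = 5p - 3  ⇒  -7p = -2  ⇒  p = 2/7.
At equilibrium the receiver is indifferent across columns, so the receiver's payoff equals the payoff from cover Wide: (2/7)·(-3) + (5/7)·(-1) = -11/7.

-11/7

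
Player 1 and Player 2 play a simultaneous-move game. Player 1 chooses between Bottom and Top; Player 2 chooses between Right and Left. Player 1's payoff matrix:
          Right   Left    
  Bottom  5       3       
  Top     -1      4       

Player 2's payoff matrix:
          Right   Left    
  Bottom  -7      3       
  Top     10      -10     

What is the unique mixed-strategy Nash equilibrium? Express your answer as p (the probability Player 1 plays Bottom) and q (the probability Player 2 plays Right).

p = 2/3, q = 1/7

Set Player 2's expected payoff from Right equal to that from Left:
  Player 2's payoff from Right: p·(-7) + (1−p)·10 = -17p + 10
  Player 2's payoff from Left: p·3 + (1−p)·(-10) = 13p - 10
  -17p + 10 = 13p - 10  ⇒  -30p = -20  ⇒  p = 2/3.
In a mixed equilibrium Player 1 is indifferent between Bottom and Top; this condition fixes q.
  Player 1's payoff to Bottom: q·5 + (1−q)·3 = 2q + 3
  Player 1's payoff to Top: q·(-1) + (1−q)·4 = -5q + 4
  2q + 3 = -5q + 4  ⇒  7q = 1  ⇒  q = 1/7.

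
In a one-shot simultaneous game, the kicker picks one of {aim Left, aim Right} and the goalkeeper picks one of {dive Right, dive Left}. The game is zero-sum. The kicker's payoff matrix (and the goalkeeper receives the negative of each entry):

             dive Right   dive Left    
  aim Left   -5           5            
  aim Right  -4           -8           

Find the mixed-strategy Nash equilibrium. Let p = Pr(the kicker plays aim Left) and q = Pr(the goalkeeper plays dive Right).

For the goalkeeper to be willing to mix, the goalkeeper must be indifferent between dive Right and dive Left, which pins down the kicker's mix.
  the goalkeeper's expected payoff from dive Right: p·5 + (1−p)·4 = p + 4
  the goalkeeper's expected payoff from dive Left: p·(-5) + (1−p)·8 = -13p + 8
  p + 4 = -13p + 8  ⇒  14p = 4  ⇒  p = 2/7.
The kicker's indifference between aim Left and aim Right determines the goalkeeper's mixing probability q:
  the kicker's payoff to aim Left: q·(-5) + (1−q)·5 = -10q + 5
  the kicker's payoff to aim Right: q·(-4) + (1−q)·(-8) = 4q - 8
  -10q + 5 = 4q - 8  ⇒  -14q = -13  ⇒  q = 13/14.

p = 2/7, q = 13/14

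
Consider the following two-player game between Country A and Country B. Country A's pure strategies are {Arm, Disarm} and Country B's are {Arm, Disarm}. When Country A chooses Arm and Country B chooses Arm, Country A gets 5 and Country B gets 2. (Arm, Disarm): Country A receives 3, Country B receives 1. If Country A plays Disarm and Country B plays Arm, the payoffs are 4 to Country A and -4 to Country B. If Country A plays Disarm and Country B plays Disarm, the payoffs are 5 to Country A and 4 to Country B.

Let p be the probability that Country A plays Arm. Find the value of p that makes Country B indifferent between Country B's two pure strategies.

Country B's indifference between Arm and Disarm determines Country A's mixing probability p:
  Country B's expected payoff from Arm: p·2 + (1−p)·(-4) = 6p - 4
  Country B's expected payoff from Disarm: p·1 + (1−p)·4 = -3p + 4
  6p - 4 = -3p + 4  ⇒  9p = 8  ⇒  p = 8/9.

p = 8/9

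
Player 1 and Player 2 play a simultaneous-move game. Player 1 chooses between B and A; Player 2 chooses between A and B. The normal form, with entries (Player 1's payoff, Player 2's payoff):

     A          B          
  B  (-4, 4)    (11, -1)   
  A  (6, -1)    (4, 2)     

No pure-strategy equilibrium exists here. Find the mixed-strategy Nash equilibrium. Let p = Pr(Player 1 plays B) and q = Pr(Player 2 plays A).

p = 3/8, q = 7/17

Set Player 2's expected payoff from A equal to that from B:
  Player 2's payoff from A: p·4 + (1−p)·(-1) = 5p - 1
  Player 2's payoff from B: p·(-1) + (1−p)·2 = -3p + 2
  5p - 1 = -3p + 2  ⇒  8p = 3  ⇒  p = 3/8.
Player 1's indifference between B and A determines Player 2's mixing probability q:
  Player 1's expected payoff from B: q·(-4) + (1−q)·11 = -15q + 11
  Player 1's expected payoff from A: q·6 + (1−q)·4 = 2q + 4
  -15q + 11 = 2q + 4  ⇒  -17q = -7  ⇒  q = 7/17.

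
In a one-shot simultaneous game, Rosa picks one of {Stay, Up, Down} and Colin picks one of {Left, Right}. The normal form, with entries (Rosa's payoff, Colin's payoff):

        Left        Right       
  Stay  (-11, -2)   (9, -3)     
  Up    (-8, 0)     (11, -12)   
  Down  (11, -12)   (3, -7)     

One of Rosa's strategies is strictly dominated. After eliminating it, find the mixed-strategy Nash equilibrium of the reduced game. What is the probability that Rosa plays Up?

p = 5/17

Rosa's strategy Stay is strictly dominated by Up: -8 > -11 and 11 > 9. Eliminate Stay.
Colin's indifference between Left and Right determines Rosa's mixing probability p:
  Colin's payoff from Left: p·0 + (1−p)·(-12) = 12p - 12
  Colin's payoff from Right: p·(-12) + (1−p)·(-7) = -5p - 7
  12p - 12 = -5p - 7  ⇒  17p = 5  ⇒  p = 5/17.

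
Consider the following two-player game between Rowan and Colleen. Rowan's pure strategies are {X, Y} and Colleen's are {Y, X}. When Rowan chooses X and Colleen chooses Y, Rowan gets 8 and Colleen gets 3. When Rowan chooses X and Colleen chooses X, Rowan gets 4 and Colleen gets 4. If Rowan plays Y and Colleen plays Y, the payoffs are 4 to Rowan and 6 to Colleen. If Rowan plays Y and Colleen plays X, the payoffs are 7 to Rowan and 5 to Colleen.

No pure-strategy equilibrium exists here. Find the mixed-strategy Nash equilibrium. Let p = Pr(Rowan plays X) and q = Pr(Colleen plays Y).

Colleen's indifference between Y and X determines Rowan's mixing probability p:
  Colleen's payoff to Y: p·3 + (1−p)·6 = -3p + 6
  Colleen's payoff to X: p·4 + (1−p)·5 = -p + 5
  -3p + 6 = -p + 5  ⇒  -2p = -1  ⇒  p = 1/2.
Rowan's indifference between X and Y determines Colleen's mixing probability q:
  Rowan's expected payoff from X: q·8 + (1−q)·4 = 4q + 4
  Rowan's expected payoff from Y: q·4 + (1−q)·7 = -3q + 7
  4q + 4 = -3q + 7  ⇒  7q = 3  ⇒  q = 3/7.

p = 1/2, q = 3/7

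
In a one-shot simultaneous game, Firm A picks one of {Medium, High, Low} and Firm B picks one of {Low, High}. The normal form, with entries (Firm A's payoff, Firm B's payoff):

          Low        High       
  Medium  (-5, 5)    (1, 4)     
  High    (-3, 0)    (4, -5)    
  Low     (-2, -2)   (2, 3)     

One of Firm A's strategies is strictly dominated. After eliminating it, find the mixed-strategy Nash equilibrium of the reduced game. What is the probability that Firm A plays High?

Firm A's strategy Medium is strictly dominated by Low: -2 > -5 and 2 > 1. Eliminate Medium.
In a mixed equilibrium Firm B is indifferent between Low and High; this condition fixes p.
  Firm B's payoff to Low: p·0 + (1−p)·(-2) = 2p - 2
  Firm B's payoff to High: p·(-5) + (1−p)·3 = -8p + 3
  2p - 2 = -8p + 3  ⇒  10p = 5  ⇒  p = 1/2.

p = 1/2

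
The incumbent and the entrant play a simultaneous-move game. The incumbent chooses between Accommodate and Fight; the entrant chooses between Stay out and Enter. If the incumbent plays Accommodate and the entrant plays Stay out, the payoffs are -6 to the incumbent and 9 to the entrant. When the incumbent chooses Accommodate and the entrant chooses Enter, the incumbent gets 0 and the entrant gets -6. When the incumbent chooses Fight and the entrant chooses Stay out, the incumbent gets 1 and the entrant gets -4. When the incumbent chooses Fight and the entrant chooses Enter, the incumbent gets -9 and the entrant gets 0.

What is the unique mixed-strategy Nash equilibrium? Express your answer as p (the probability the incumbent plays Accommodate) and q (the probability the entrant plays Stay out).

The incumbent's mix must leave the entrant indifferent between Stay out and Enter.
  the entrant's payoff from Stay out: p·9 + (1−p)·(-4) = 13p - 4
  the entrant's payoff from Enter: p·(-6) + (1−p)·0 = -6p
  13p - 4 = -6p  ⇒  19p = 4  ⇒  p = 4/19.
Set the incumbent's expected payoff from Accommodate equal to that from Fight:
  the incumbent's payoff from Accommodate: q·(-6) + (1−q)·0 = -6q
  the incumbent's payoff from Fight: q·1 + (1−q)·(-9) = 10q - 9
  -6q = 10q - 9  ⇒  -16q = -9  ⇒  q = 9/16.

p = 4/19, q = 9/16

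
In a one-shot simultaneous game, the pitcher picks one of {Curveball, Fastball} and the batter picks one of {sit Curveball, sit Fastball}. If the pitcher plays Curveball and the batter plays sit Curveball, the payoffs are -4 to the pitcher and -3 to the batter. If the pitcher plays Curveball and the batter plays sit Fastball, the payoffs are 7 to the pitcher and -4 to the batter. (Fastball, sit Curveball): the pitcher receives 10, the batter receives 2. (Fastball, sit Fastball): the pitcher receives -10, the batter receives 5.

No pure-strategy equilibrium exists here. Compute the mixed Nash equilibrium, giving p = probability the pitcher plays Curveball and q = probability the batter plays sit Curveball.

p = 3/4, q = 17/31

The batter's indifference between sit Curveball and sit Fastball determines the pitcher's mixing probability p:
  the batter's payoff from sit Curveball: p·(-3) + (1−p)·2 = -5p + 2
  the batter's payoff from sit Fastball: p·(-4) + (1−p)·5 = -9p + 5
  -5p + 2 = -9p + 5  ⇒  4p = 3  ⇒  p = 3/4.
Set the pitcher's expected payoff from Curveball equal to that from Fastball:
  the pitcher's payoff to Curveball: q·(-4) + (1−q)·7 = -11q + 7
  the pitcher's payoff to Fastball: q·10 + (1−q)·(-10) = 20q - 10
  -11q + 7 = 20q - 10  ⇒  -31q = -17  ⇒  q = 17/31.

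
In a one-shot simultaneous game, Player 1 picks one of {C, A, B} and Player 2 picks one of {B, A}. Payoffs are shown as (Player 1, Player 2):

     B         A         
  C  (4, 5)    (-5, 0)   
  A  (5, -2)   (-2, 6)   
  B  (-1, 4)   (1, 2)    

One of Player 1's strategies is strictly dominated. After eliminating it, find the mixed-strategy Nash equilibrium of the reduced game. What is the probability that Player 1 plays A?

p = 1/5

Player 1's strategy C is strictly dominated by A: 5 > 4 and -2 > -5. Eliminate C.
Player 1's mix must leave Player 2 indifferent between B and A.
  Player 2's payoff to B: p·(-2) + (1−p)·4 = -6p + 4
  Player 2's payoff to A: p·6 + (1−p)·2 = 4p + 2
  -6p + 4 = 4p + 2  ⇒  -10p = -2  ⇒  p = 1/5.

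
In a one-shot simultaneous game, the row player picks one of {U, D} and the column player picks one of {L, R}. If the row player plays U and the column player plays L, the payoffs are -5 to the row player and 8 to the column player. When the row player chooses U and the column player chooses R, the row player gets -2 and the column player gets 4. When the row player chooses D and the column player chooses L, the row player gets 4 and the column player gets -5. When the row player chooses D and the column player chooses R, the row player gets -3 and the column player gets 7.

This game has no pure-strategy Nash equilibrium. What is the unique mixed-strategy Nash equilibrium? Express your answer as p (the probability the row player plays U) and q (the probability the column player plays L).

The column player's indifference between L and R determines the row player's mixing probability p:
  the column player's payoff from L: p·8 + (1−p)·(-5) = 13p - 5
  the column player's payoff from R: p·4 + (1−p)·7 = -3p + 7
  13p - 5 = -3p + 7  ⇒  16p = 12  ⇒  p = 3/4.
For the row player to be willing to mix, the row player must be indifferent between U and D, which pins down the column player's mix.
  the row player's payoff to U: q·(-5) + (1−q)·(-2) = -3q - 2
  the row player's payoff to D: q·4 + (1−q)·(-3) = 7q - 3
  -3q - 2 = 7q - 3  ⇒  -10q = -1  ⇒  q = 1/10.

p = 3/4, q = 1/10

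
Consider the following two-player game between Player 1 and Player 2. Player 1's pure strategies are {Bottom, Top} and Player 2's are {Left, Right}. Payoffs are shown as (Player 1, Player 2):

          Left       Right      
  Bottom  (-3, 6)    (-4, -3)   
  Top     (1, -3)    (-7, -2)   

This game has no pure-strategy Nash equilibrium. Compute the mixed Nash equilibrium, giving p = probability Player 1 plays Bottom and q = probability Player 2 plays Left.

In a mixed equilibrium Player 2 is indifferent between Left and Right; this condition fixes p.
  Player 2's payoff to Left: p·6 + (1−p)·(-3) = 9p - 3
  Player 2's payoff to Right: p·(-3) + (1−p)·(-2) = -p - 2
  9p - 3 = -p - 2  ⇒  10p = 1  ⇒  p = 1/10.
For Player 1 to be willing to mix, Player 1 must be indifferent between Bottom and Top, which pins down Player 2's mix.
  Player 1's expected payoff from Bottom: q·(-3) + (1−q)·(-4) = q - 4
  Player 1's expected payoff from Top: q·1 + (1−q)·(-7) = 8q - 7
  q - 4 = 8q - 7  ⇒  -7q = -3  ⇒  q = 3/7.

p = 1/10, q = 3/7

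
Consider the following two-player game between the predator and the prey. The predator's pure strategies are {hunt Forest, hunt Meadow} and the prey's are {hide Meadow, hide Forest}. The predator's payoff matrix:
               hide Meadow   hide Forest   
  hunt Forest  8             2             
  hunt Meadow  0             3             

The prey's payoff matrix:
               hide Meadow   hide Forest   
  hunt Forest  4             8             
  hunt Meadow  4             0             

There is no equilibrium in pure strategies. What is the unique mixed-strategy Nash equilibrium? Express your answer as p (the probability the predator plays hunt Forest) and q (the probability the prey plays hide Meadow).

p = 1/2, q = 1/9

The prey's indifference between hide Meadow and hide Forest determines the predator's mixing probability p:
  the prey's payoff from hide Meadow: p·4 + (1−p)·4 = 4
  the prey's payoff from hide Forest: p·8 + (1−p)·0 = 8p
  4 = 8p  ⇒  -8p = -4  ⇒  p = 1/2.
Set the predator's expected payoff from hunt Forest equal to that from hunt Meadow:
  the predator's payoff to hunt Forest: q·8 + (1−q)·2 = 6q + 2
  the predator's payoff to hunt Meadow: q·0 + (1−q)·3 = -3q + 3
  6q + 2 = -3q + 3  ⇒  9q = 1  ⇒  q = 1/9.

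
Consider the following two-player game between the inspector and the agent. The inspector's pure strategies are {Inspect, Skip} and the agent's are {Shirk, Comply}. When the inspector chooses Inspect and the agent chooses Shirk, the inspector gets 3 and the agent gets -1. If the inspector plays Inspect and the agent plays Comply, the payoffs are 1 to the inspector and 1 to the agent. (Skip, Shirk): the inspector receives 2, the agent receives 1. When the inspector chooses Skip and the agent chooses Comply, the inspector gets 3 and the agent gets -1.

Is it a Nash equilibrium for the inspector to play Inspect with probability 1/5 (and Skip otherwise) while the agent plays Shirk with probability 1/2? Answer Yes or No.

Given the inspector's mix p = 1/5, the agent's payoff from Shirk is 3/5 but from Comply is -3/5. The agent strictly prefers Shirk, so the agent would not mix.
So the proposed profile is not a Nash equilibrium.

No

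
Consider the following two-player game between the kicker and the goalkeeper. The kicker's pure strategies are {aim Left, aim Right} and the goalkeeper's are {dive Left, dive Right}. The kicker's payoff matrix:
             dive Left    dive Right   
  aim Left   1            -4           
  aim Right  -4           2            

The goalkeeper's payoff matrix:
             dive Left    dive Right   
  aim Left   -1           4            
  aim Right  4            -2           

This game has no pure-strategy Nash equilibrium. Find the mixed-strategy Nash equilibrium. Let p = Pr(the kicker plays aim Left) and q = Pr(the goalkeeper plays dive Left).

p = 6/11, q = 6/11

Set the goalkeeper's expected payoff from dive Left equal to that from dive Right:
  the goalkeeper's payoff to dive Left: p·(-1) + (1−p)·4 = -5p + 4
  the goalkeeper's payoff to dive Right: p·4 + (1−p)·(-2) = 6p - 2
  -5p + 4 = 6p - 2  ⇒  -11p = -6  ⇒  p = 6/11.
Set the kicker's expected payoff from aim Left equal to that from aim Right:
  the kicker's expected payoff from aim Left: q·1 + (1−q)·(-4) = 5q - 4
  the kicker's expected payoff from aim Right: q·(-4) + (1−q)·2 = -6q + 2
  5q - 4 = -6q + 2  ⇒  11q = 6  ⇒  q = 6/11.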